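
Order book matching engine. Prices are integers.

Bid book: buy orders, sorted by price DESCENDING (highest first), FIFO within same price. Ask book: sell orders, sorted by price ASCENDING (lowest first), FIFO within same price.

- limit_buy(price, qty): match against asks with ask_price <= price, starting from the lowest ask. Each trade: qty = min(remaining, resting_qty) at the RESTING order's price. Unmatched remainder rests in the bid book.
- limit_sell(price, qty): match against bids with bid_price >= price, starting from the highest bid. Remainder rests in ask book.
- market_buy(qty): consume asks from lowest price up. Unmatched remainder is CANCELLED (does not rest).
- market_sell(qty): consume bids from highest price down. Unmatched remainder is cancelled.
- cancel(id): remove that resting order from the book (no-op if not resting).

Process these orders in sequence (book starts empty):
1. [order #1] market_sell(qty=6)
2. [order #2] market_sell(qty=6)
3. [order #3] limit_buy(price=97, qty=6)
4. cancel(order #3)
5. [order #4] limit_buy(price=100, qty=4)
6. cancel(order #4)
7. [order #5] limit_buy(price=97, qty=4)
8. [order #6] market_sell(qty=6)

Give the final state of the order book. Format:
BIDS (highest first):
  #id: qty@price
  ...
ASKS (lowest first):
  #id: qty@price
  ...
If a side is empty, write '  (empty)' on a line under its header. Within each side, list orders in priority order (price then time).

After op 1 [order #1] market_sell(qty=6): fills=none; bids=[-] asks=[-]
After op 2 [order #2] market_sell(qty=6): fills=none; bids=[-] asks=[-]
After op 3 [order #3] limit_buy(price=97, qty=6): fills=none; bids=[#3:6@97] asks=[-]
After op 4 cancel(order #3): fills=none; bids=[-] asks=[-]
After op 5 [order #4] limit_buy(price=100, qty=4): fills=none; bids=[#4:4@100] asks=[-]
After op 6 cancel(order #4): fills=none; bids=[-] asks=[-]
After op 7 [order #5] limit_buy(price=97, qty=4): fills=none; bids=[#5:4@97] asks=[-]
After op 8 [order #6] market_sell(qty=6): fills=#5x#6:4@97; bids=[-] asks=[-]

Answer: BIDS (highest first):
  (empty)
ASKS (lowest first):
  (empty)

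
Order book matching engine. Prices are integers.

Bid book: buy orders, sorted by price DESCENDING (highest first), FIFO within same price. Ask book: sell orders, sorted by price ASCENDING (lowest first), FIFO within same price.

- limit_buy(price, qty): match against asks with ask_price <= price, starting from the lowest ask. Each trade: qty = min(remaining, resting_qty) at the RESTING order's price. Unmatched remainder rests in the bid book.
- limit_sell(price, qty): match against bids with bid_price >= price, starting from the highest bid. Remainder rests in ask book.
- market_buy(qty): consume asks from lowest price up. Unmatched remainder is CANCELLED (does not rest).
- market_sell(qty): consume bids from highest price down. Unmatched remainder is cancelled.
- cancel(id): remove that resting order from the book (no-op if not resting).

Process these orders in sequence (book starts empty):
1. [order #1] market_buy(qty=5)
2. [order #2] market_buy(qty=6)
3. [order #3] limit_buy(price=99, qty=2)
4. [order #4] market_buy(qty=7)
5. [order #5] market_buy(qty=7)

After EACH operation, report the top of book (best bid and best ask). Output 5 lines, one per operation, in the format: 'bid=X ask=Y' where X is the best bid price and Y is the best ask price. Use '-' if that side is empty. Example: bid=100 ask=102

After op 1 [order #1] market_buy(qty=5): fills=none; bids=[-] asks=[-]
After op 2 [order #2] market_buy(qty=6): fills=none; bids=[-] asks=[-]
After op 3 [order #3] limit_buy(price=99, qty=2): fills=none; bids=[#3:2@99] asks=[-]
After op 4 [order #4] market_buy(qty=7): fills=none; bids=[#3:2@99] asks=[-]
After op 5 [order #5] market_buy(qty=7): fills=none; bids=[#3:2@99] asks=[-]

Answer: bid=- ask=-
bid=- ask=-
bid=99 ask=-
bid=99 ask=-
bid=99 ask=-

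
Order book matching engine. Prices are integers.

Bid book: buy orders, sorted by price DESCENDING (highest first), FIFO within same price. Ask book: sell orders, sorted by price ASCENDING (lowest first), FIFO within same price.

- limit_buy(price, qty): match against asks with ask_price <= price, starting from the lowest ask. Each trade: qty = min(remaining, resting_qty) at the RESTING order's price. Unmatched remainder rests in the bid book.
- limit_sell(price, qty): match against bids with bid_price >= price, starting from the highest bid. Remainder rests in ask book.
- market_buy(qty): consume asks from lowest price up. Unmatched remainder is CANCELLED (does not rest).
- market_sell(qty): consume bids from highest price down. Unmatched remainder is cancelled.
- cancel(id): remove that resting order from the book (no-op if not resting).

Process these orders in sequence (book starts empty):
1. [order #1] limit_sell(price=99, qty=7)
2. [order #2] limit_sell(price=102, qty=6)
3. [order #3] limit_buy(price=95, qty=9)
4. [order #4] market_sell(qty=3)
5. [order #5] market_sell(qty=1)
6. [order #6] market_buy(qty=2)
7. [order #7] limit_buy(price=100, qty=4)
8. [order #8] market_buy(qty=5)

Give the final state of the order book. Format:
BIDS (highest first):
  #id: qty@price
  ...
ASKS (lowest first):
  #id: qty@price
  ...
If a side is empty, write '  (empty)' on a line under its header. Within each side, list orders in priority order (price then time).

Answer: BIDS (highest first):
  #3: 5@95
ASKS (lowest first):
  #2: 2@102

Derivation:
After op 1 [order #1] limit_sell(price=99, qty=7): fills=none; bids=[-] asks=[#1:7@99]
After op 2 [order #2] limit_sell(price=102, qty=6): fills=none; bids=[-] asks=[#1:7@99 #2:6@102]
After op 3 [order #3] limit_buy(price=95, qty=9): fills=none; bids=[#3:9@95] asks=[#1:7@99 #2:6@102]
After op 4 [order #4] market_sell(qty=3): fills=#3x#4:3@95; bids=[#3:6@95] asks=[#1:7@99 #2:6@102]
After op 5 [order #5] market_sell(qty=1): fills=#3x#5:1@95; bids=[#3:5@95] asks=[#1:7@99 #2:6@102]
After op 6 [order #6] market_buy(qty=2): fills=#6x#1:2@99; bids=[#3:5@95] asks=[#1:5@99 #2:6@102]
After op 7 [order #7] limit_buy(price=100, qty=4): fills=#7x#1:4@99; bids=[#3:5@95] asks=[#1:1@99 #2:6@102]
After op 8 [order #8] market_buy(qty=5): fills=#8x#1:1@99 #8x#2:4@102; bids=[#3:5@95] asks=[#2:2@102]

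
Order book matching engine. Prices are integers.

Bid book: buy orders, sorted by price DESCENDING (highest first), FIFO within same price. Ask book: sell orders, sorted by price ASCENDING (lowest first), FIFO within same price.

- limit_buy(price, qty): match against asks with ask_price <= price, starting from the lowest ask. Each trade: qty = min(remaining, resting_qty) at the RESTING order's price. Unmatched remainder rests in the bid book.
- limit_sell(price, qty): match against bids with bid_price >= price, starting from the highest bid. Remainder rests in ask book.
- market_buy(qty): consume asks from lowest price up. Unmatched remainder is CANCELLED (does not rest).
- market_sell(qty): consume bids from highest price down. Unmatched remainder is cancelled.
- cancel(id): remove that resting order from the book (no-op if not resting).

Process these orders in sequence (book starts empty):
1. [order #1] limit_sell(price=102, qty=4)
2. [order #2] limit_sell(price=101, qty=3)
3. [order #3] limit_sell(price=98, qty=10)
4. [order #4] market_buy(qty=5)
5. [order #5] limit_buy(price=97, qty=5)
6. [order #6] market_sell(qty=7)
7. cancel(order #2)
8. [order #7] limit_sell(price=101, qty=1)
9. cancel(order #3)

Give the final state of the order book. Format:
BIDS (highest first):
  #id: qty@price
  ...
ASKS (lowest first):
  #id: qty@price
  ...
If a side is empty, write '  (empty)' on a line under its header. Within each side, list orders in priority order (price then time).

After op 1 [order #1] limit_sell(price=102, qty=4): fills=none; bids=[-] asks=[#1:4@102]
After op 2 [order #2] limit_sell(price=101, qty=3): fills=none; bids=[-] asks=[#2:3@101 #1:4@102]
After op 3 [order #3] limit_sell(price=98, qty=10): fills=none; bids=[-] asks=[#3:10@98 #2:3@101 #1:4@102]
After op 4 [order #4] market_buy(qty=5): fills=#4x#3:5@98; bids=[-] asks=[#3:5@98 #2:3@101 #1:4@102]
After op 5 [order #5] limit_buy(price=97, qty=5): fills=none; bids=[#5:5@97] asks=[#3:5@98 #2:3@101 #1:4@102]
After op 6 [order #6] market_sell(qty=7): fills=#5x#6:5@97; bids=[-] asks=[#3:5@98 #2:3@101 #1:4@102]
After op 7 cancel(order #2): fills=none; bids=[-] asks=[#3:5@98 #1:4@102]
After op 8 [order #7] limit_sell(price=101, qty=1): fills=none; bids=[-] asks=[#3:5@98 #7:1@101 #1:4@102]
After op 9 cancel(order #3): fills=none; bids=[-] asks=[#7:1@101 #1:4@102]

Answer: BIDS (highest first):
  (empty)
ASKS (lowest first):
  #7: 1@101
  #1: 4@102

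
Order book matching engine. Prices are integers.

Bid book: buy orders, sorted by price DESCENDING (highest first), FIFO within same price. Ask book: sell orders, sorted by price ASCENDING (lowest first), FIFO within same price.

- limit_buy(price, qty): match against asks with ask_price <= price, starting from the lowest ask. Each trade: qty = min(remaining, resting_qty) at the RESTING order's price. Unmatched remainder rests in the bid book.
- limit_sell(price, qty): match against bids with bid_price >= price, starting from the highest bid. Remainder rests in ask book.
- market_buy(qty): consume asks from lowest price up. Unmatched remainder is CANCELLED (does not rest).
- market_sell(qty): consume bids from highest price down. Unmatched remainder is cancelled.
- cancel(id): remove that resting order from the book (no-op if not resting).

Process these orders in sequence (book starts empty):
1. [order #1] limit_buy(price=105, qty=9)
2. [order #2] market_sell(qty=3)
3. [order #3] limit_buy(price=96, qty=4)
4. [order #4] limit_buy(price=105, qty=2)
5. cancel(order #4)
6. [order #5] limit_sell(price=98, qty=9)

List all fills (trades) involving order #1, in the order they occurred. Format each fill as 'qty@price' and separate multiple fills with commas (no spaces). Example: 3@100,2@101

After op 1 [order #1] limit_buy(price=105, qty=9): fills=none; bids=[#1:9@105] asks=[-]
After op 2 [order #2] market_sell(qty=3): fills=#1x#2:3@105; bids=[#1:6@105] asks=[-]
After op 3 [order #3] limit_buy(price=96, qty=4): fills=none; bids=[#1:6@105 #3:4@96] asks=[-]
After op 4 [order #4] limit_buy(price=105, qty=2): fills=none; bids=[#1:6@105 #4:2@105 #3:4@96] asks=[-]
After op 5 cancel(order #4): fills=none; bids=[#1:6@105 #3:4@96] asks=[-]
After op 6 [order #5] limit_sell(price=98, qty=9): fills=#1x#5:6@105; bids=[#3:4@96] asks=[#5:3@98]

Answer: 3@105,6@105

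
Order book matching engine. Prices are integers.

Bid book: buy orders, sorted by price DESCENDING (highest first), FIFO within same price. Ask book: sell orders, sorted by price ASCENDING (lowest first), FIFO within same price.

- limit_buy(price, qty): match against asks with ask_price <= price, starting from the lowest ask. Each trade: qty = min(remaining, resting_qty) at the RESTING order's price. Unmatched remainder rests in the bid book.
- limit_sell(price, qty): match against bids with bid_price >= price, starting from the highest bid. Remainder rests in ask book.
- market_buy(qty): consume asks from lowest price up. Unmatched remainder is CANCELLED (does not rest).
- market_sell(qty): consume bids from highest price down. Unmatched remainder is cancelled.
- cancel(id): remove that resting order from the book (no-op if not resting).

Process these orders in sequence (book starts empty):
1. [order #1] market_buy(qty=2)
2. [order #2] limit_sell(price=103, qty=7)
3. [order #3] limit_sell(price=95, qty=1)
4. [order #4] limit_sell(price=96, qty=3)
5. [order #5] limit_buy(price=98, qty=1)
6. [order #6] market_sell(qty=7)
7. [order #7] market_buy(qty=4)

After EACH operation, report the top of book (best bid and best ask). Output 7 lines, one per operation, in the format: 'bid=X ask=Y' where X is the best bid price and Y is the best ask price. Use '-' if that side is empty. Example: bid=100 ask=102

After op 1 [order #1] market_buy(qty=2): fills=none; bids=[-] asks=[-]
After op 2 [order #2] limit_sell(price=103, qty=7): fills=none; bids=[-] asks=[#2:7@103]
After op 3 [order #3] limit_sell(price=95, qty=1): fills=none; bids=[-] asks=[#3:1@95 #2:7@103]
After op 4 [order #4] limit_sell(price=96, qty=3): fills=none; bids=[-] asks=[#3:1@95 #4:3@96 #2:7@103]
After op 5 [order #5] limit_buy(price=98, qty=1): fills=#5x#3:1@95; bids=[-] asks=[#4:3@96 #2:7@103]
After op 6 [order #6] market_sell(qty=7): fills=none; bids=[-] asks=[#4:3@96 #2:7@103]
After op 7 [order #7] market_buy(qty=4): fills=#7x#4:3@96 #7x#2:1@103; bids=[-] asks=[#2:6@103]

Answer: bid=- ask=-
bid=- ask=103
bid=- ask=95
bid=- ask=95
bid=- ask=96
bid=- ask=96
bid=- ask=103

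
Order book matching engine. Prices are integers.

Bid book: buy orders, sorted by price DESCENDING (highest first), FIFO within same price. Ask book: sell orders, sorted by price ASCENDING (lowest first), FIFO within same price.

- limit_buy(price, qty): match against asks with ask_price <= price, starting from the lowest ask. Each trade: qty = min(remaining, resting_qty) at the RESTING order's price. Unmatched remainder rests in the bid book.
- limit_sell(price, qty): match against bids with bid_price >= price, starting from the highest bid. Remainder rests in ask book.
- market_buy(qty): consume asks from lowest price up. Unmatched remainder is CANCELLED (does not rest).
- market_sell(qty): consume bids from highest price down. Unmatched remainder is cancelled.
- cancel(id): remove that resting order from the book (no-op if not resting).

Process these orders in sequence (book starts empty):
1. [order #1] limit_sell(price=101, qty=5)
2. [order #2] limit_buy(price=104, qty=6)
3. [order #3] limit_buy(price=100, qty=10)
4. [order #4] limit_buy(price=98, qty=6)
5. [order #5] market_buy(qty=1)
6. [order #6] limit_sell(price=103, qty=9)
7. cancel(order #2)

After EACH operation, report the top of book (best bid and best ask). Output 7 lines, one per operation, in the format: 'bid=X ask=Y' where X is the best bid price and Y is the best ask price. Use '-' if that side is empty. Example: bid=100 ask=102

Answer: bid=- ask=101
bid=104 ask=-
bid=104 ask=-
bid=104 ask=-
bid=104 ask=-
bid=100 ask=103
bid=100 ask=103

Derivation:
After op 1 [order #1] limit_sell(price=101, qty=5): fills=none; bids=[-] asks=[#1:5@101]
After op 2 [order #2] limit_buy(price=104, qty=6): fills=#2x#1:5@101; bids=[#2:1@104] asks=[-]
After op 3 [order #3] limit_buy(price=100, qty=10): fills=none; bids=[#2:1@104 #3:10@100] asks=[-]
After op 4 [order #4] limit_buy(price=98, qty=6): fills=none; bids=[#2:1@104 #3:10@100 #4:6@98] asks=[-]
After op 5 [order #5] market_buy(qty=1): fills=none; bids=[#2:1@104 #3:10@100 #4:6@98] asks=[-]
After op 6 [order #6] limit_sell(price=103, qty=9): fills=#2x#6:1@104; bids=[#3:10@100 #4:6@98] asks=[#6:8@103]
After op 7 cancel(order #2): fills=none; bids=[#3:10@100 #4:6@98] asks=[#6:8@103]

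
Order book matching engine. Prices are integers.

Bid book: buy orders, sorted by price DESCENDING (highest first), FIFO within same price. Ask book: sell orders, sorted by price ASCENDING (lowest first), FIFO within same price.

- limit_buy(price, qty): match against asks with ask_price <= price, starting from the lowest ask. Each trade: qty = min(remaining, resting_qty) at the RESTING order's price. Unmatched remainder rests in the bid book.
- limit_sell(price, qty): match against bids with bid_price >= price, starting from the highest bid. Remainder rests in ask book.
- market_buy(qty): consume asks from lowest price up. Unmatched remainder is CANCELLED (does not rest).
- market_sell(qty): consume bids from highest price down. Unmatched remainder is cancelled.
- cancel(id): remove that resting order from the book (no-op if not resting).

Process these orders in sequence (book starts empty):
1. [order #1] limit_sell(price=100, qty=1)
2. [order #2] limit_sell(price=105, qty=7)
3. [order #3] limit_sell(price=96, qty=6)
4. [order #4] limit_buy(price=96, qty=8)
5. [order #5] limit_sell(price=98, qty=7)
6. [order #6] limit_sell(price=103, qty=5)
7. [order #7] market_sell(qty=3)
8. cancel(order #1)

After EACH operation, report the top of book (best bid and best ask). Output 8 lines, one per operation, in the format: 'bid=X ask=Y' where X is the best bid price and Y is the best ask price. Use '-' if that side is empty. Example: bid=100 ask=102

Answer: bid=- ask=100
bid=- ask=100
bid=- ask=96
bid=96 ask=100
bid=96 ask=98
bid=96 ask=98
bid=- ask=98
bid=- ask=98

Derivation:
After op 1 [order #1] limit_sell(price=100, qty=1): fills=none; bids=[-] asks=[#1:1@100]
After op 2 [order #2] limit_sell(price=105, qty=7): fills=none; bids=[-] asks=[#1:1@100 #2:7@105]
After op 3 [order #3] limit_sell(price=96, qty=6): fills=none; bids=[-] asks=[#3:6@96 #1:1@100 #2:7@105]
After op 4 [order #4] limit_buy(price=96, qty=8): fills=#4x#3:6@96; bids=[#4:2@96] asks=[#1:1@100 #2:7@105]
After op 5 [order #5] limit_sell(price=98, qty=7): fills=none; bids=[#4:2@96] asks=[#5:7@98 #1:1@100 #2:7@105]
After op 6 [order #6] limit_sell(price=103, qty=5): fills=none; bids=[#4:2@96] asks=[#5:7@98 #1:1@100 #6:5@103 #2:7@105]
After op 7 [order #7] market_sell(qty=3): fills=#4x#7:2@96; bids=[-] asks=[#5:7@98 #1:1@100 #6:5@103 #2:7@105]
After op 8 cancel(order #1): fills=none; bids=[-] asks=[#5:7@98 #6:5@103 #2:7@105]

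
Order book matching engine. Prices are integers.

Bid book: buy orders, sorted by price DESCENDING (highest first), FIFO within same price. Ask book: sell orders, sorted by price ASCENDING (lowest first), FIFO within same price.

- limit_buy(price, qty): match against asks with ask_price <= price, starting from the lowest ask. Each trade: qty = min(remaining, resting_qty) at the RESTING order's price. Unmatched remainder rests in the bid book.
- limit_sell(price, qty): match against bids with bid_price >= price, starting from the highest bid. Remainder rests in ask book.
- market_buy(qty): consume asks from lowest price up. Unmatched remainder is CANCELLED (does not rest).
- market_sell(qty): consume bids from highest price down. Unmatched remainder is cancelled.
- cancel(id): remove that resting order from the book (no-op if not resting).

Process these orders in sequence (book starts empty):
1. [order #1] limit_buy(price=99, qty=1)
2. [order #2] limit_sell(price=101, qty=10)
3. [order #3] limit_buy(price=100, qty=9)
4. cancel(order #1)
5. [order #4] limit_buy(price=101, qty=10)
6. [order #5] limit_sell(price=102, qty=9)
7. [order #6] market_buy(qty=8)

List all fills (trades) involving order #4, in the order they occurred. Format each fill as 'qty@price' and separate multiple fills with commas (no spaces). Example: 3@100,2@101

Answer: 10@101

Derivation:
After op 1 [order #1] limit_buy(price=99, qty=1): fills=none; bids=[#1:1@99] asks=[-]
After op 2 [order #2] limit_sell(price=101, qty=10): fills=none; bids=[#1:1@99] asks=[#2:10@101]
After op 3 [order #3] limit_buy(price=100, qty=9): fills=none; bids=[#3:9@100 #1:1@99] asks=[#2:10@101]
After op 4 cancel(order #1): fills=none; bids=[#3:9@100] asks=[#2:10@101]
After op 5 [order #4] limit_buy(price=101, qty=10): fills=#4x#2:10@101; bids=[#3:9@100] asks=[-]
After op 6 [order #5] limit_sell(price=102, qty=9): fills=none; bids=[#3:9@100] asks=[#5:9@102]
After op 7 [order #6] market_buy(qty=8): fills=#6x#5:8@102; bids=[#3:9@100] asks=[#5:1@102]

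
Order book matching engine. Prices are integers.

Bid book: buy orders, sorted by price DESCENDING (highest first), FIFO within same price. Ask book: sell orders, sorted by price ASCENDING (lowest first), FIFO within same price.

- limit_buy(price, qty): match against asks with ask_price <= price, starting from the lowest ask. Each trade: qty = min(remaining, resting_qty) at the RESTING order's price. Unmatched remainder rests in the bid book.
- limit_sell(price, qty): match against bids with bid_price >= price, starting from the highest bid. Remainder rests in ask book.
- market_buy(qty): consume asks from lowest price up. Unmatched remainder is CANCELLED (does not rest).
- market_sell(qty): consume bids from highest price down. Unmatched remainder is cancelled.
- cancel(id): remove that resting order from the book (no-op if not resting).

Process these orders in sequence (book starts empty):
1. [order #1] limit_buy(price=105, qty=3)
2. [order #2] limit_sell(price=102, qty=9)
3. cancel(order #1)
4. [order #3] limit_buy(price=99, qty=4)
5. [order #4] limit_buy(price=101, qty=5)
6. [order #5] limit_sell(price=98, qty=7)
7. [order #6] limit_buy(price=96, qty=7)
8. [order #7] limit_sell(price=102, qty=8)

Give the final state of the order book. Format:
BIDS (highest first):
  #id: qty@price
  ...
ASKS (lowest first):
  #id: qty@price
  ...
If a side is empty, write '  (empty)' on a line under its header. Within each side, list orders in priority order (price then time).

After op 1 [order #1] limit_buy(price=105, qty=3): fills=none; bids=[#1:3@105] asks=[-]
After op 2 [order #2] limit_sell(price=102, qty=9): fills=#1x#2:3@105; bids=[-] asks=[#2:6@102]
After op 3 cancel(order #1): fills=none; bids=[-] asks=[#2:6@102]
After op 4 [order #3] limit_buy(price=99, qty=4): fills=none; bids=[#3:4@99] asks=[#2:6@102]
After op 5 [order #4] limit_buy(price=101, qty=5): fills=none; bids=[#4:5@101 #3:4@99] asks=[#2:6@102]
After op 6 [order #5] limit_sell(price=98, qty=7): fills=#4x#5:5@101 #3x#5:2@99; bids=[#3:2@99] asks=[#2:6@102]
After op 7 [order #6] limit_buy(price=96, qty=7): fills=none; bids=[#3:2@99 #6:7@96] asks=[#2:6@102]
After op 8 [order #7] limit_sell(price=102, qty=8): fills=none; bids=[#3:2@99 #6:7@96] asks=[#2:6@102 #7:8@102]

Answer: BIDS (highest first):
  #3: 2@99
  #6: 7@96
ASKS (lowest first):
  #2: 6@102
  #7: 8@102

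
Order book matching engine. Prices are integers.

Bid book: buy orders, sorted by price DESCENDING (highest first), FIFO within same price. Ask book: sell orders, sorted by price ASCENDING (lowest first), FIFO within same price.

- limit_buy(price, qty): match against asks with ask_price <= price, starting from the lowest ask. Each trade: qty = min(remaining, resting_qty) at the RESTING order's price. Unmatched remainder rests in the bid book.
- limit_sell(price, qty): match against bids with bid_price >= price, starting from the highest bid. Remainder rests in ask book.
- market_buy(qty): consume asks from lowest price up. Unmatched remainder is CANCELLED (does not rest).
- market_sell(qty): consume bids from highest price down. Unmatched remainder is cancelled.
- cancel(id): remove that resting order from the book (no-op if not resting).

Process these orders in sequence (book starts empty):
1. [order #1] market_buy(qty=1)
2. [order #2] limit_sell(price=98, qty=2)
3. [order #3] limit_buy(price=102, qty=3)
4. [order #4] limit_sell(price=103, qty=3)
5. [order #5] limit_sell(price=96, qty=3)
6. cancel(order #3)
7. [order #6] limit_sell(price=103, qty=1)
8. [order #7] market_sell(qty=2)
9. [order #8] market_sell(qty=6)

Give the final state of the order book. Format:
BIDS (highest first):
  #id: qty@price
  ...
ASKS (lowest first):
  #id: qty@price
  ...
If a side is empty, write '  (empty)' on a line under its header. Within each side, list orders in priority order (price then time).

Answer: BIDS (highest first):
  (empty)
ASKS (lowest first):
  #5: 2@96
  #4: 3@103
  #6: 1@103

Derivation:
After op 1 [order #1] market_buy(qty=1): fills=none; bids=[-] asks=[-]
After op 2 [order #2] limit_sell(price=98, qty=2): fills=none; bids=[-] asks=[#2:2@98]
After op 3 [order #3] limit_buy(price=102, qty=3): fills=#3x#2:2@98; bids=[#3:1@102] asks=[-]
After op 4 [order #4] limit_sell(price=103, qty=3): fills=none; bids=[#3:1@102] asks=[#4:3@103]
After op 5 [order #5] limit_sell(price=96, qty=3): fills=#3x#5:1@102; bids=[-] asks=[#5:2@96 #4:3@103]
After op 6 cancel(order #3): fills=none; bids=[-] asks=[#5:2@96 #4:3@103]
After op 7 [order #6] limit_sell(price=103, qty=1): fills=none; bids=[-] asks=[#5:2@96 #4:3@103 #6:1@103]
After op 8 [order #7] market_sell(qty=2): fills=none; bids=[-] asks=[#5:2@96 #4:3@103 #6:1@103]
After op 9 [order #8] market_sell(qty=6): fills=none; bids=[-] asks=[#5:2@96 #4:3@103 #6:1@103]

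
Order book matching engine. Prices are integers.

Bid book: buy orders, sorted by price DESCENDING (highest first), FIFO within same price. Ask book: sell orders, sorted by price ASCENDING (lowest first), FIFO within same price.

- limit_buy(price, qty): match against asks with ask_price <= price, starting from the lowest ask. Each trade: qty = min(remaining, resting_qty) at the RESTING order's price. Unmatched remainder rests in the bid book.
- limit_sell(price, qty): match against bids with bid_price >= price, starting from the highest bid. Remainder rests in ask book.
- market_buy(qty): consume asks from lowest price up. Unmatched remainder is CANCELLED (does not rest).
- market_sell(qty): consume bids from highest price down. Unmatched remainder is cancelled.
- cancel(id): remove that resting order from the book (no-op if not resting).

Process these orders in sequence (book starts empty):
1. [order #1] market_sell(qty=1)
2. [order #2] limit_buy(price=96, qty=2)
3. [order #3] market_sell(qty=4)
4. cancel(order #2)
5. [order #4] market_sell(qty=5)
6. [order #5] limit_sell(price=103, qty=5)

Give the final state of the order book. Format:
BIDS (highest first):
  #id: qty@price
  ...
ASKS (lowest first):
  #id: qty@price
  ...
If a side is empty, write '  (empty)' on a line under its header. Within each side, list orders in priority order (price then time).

Answer: BIDS (highest first):
  (empty)
ASKS (lowest first):
  #5: 5@103

Derivation:
After op 1 [order #1] market_sell(qty=1): fills=none; bids=[-] asks=[-]
After op 2 [order #2] limit_buy(price=96, qty=2): fills=none; bids=[#2:2@96] asks=[-]
After op 3 [order #3] market_sell(qty=4): fills=#2x#3:2@96; bids=[-] asks=[-]
After op 4 cancel(order #2): fills=none; bids=[-] asks=[-]
After op 5 [order #4] market_sell(qty=5): fills=none; bids=[-] asks=[-]
After op 6 [order #5] limit_sell(price=103, qty=5): fills=none; bids=[-] asks=[#5:5@103]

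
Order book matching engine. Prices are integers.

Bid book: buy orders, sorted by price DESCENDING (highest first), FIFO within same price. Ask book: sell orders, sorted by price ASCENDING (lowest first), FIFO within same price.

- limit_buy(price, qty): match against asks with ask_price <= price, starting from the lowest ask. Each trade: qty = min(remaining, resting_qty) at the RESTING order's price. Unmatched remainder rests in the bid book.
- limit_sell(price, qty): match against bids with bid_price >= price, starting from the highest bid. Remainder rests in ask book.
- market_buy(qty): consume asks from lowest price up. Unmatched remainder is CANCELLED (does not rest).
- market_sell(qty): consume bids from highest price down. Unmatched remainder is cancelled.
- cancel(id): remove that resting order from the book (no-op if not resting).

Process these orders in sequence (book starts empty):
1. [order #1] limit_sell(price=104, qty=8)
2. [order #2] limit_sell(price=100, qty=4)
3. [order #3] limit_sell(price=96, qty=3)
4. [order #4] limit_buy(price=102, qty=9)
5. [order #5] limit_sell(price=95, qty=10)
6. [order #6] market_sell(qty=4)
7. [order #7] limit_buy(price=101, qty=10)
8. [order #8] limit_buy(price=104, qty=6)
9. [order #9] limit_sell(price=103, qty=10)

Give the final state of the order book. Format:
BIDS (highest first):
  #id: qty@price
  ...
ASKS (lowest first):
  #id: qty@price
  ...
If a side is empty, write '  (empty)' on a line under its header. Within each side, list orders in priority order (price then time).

After op 1 [order #1] limit_sell(price=104, qty=8): fills=none; bids=[-] asks=[#1:8@104]
After op 2 [order #2] limit_sell(price=100, qty=4): fills=none; bids=[-] asks=[#2:4@100 #1:8@104]
After op 3 [order #3] limit_sell(price=96, qty=3): fills=none; bids=[-] asks=[#3:3@96 #2:4@100 #1:8@104]
After op 4 [order #4] limit_buy(price=102, qty=9): fills=#4x#3:3@96 #4x#2:4@100; bids=[#4:2@102] asks=[#1:8@104]
After op 5 [order #5] limit_sell(price=95, qty=10): fills=#4x#5:2@102; bids=[-] asks=[#5:8@95 #1:8@104]
After op 6 [order #6] market_sell(qty=4): fills=none; bids=[-] asks=[#5:8@95 #1:8@104]
After op 7 [order #7] limit_buy(price=101, qty=10): fills=#7x#5:8@95; bids=[#7:2@101] asks=[#1:8@104]
After op 8 [order #8] limit_buy(price=104, qty=6): fills=#8x#1:6@104; bids=[#7:2@101] asks=[#1:2@104]
After op 9 [order #9] limit_sell(price=103, qty=10): fills=none; bids=[#7:2@101] asks=[#9:10@103 #1:2@104]

Answer: BIDS (highest first):
  #7: 2@101
ASKS (lowest first):
  #9: 10@103
  #1: 2@104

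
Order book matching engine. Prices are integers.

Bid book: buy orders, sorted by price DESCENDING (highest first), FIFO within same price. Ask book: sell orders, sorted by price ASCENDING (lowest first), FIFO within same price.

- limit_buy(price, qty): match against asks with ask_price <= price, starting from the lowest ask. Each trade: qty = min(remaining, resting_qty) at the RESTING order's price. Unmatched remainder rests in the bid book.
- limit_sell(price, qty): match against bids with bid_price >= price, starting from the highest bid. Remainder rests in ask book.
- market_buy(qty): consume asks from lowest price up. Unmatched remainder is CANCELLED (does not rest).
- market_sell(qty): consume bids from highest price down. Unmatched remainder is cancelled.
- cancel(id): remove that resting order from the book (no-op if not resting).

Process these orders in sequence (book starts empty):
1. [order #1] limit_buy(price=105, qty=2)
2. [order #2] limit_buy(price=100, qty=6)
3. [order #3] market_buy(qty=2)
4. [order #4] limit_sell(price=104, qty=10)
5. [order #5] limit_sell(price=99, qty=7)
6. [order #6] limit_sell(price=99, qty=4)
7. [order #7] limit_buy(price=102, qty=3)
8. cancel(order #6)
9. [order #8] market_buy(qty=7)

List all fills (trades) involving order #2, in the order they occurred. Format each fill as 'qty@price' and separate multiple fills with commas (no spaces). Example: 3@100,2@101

Answer: 6@100

Derivation:
After op 1 [order #1] limit_buy(price=105, qty=2): fills=none; bids=[#1:2@105] asks=[-]
After op 2 [order #2] limit_buy(price=100, qty=6): fills=none; bids=[#1:2@105 #2:6@100] asks=[-]
After op 3 [order #3] market_buy(qty=2): fills=none; bids=[#1:2@105 #2:6@100] asks=[-]
After op 4 [order #4] limit_sell(price=104, qty=10): fills=#1x#4:2@105; bids=[#2:6@100] asks=[#4:8@104]
After op 5 [order #5] limit_sell(price=99, qty=7): fills=#2x#5:6@100; bids=[-] asks=[#5:1@99 #4:8@104]
After op 6 [order #6] limit_sell(price=99, qty=4): fills=none; bids=[-] asks=[#5:1@99 #6:4@99 #4:8@104]
After op 7 [order #7] limit_buy(price=102, qty=3): fills=#7x#5:1@99 #7x#6:2@99; bids=[-] asks=[#6:2@99 #4:8@104]
After op 8 cancel(order #6): fills=none; bids=[-] asks=[#4:8@104]
After op 9 [order #8] market_buy(qty=7): fills=#8x#4:7@104; bids=[-] asks=[#4:1@104]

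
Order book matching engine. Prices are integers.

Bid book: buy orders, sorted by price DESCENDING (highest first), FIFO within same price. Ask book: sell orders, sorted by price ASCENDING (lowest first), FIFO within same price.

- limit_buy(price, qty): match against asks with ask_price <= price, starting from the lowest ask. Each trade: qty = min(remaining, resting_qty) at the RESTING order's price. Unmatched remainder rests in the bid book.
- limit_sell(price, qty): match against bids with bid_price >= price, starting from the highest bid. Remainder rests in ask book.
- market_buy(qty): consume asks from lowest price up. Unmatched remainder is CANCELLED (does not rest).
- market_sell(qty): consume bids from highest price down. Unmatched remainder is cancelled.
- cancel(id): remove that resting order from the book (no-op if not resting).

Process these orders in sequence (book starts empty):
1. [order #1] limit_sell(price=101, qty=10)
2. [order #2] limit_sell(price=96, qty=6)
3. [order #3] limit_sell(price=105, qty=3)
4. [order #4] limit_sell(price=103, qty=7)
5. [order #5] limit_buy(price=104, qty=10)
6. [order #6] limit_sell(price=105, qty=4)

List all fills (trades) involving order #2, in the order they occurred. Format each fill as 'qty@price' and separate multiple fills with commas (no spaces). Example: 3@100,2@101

After op 1 [order #1] limit_sell(price=101, qty=10): fills=none; bids=[-] asks=[#1:10@101]
After op 2 [order #2] limit_sell(price=96, qty=6): fills=none; bids=[-] asks=[#2:6@96 #1:10@101]
After op 3 [order #3] limit_sell(price=105, qty=3): fills=none; bids=[-] asks=[#2:6@96 #1:10@101 #3:3@105]
After op 4 [order #4] limit_sell(price=103, qty=7): fills=none; bids=[-] asks=[#2:6@96 #1:10@101 #4:7@103 #3:3@105]
After op 5 [order #5] limit_buy(price=104, qty=10): fills=#5x#2:6@96 #5x#1:4@101; bids=[-] asks=[#1:6@101 #4:7@103 #3:3@105]
After op 6 [order #6] limit_sell(price=105, qty=4): fills=none; bids=[-] asks=[#1:6@101 #4:7@103 #3:3@105 #6:4@105]

Answer: 6@96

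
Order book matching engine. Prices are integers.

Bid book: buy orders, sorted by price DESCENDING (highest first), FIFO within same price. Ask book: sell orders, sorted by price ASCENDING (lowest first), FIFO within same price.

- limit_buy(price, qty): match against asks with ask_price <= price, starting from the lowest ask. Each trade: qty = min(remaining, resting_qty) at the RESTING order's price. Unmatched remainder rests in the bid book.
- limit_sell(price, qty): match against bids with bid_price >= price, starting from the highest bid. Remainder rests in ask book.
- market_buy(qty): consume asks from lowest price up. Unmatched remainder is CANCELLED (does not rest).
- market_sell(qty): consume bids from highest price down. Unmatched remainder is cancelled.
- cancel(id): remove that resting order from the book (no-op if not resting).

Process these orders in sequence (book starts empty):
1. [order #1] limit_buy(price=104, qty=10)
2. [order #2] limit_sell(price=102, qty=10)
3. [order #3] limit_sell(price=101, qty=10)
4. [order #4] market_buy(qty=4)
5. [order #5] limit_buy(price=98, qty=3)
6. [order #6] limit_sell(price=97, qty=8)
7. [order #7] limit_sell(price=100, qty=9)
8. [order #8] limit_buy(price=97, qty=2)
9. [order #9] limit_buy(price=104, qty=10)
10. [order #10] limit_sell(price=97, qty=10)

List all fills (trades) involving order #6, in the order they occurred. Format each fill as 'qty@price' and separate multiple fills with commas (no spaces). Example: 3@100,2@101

After op 1 [order #1] limit_buy(price=104, qty=10): fills=none; bids=[#1:10@104] asks=[-]
After op 2 [order #2] limit_sell(price=102, qty=10): fills=#1x#2:10@104; bids=[-] asks=[-]
After op 3 [order #3] limit_sell(price=101, qty=10): fills=none; bids=[-] asks=[#3:10@101]
After op 4 [order #4] market_buy(qty=4): fills=#4x#3:4@101; bids=[-] asks=[#3:6@101]
After op 5 [order #5] limit_buy(price=98, qty=3): fills=none; bids=[#5:3@98] asks=[#3:6@101]
After op 6 [order #6] limit_sell(price=97, qty=8): fills=#5x#6:3@98; bids=[-] asks=[#6:5@97 #3:6@101]
After op 7 [order #7] limit_sell(price=100, qty=9): fills=none; bids=[-] asks=[#6:5@97 #7:9@100 #3:6@101]
After op 8 [order #8] limit_buy(price=97, qty=2): fills=#8x#6:2@97; bids=[-] asks=[#6:3@97 #7:9@100 #3:6@101]
After op 9 [order #9] limit_buy(price=104, qty=10): fills=#9x#6:3@97 #9x#7:7@100; bids=[-] asks=[#7:2@100 #3:6@101]
After op 10 [order #10] limit_sell(price=97, qty=10): fills=none; bids=[-] asks=[#10:10@97 #7:2@100 #3:6@101]

Answer: 3@98,2@97,3@97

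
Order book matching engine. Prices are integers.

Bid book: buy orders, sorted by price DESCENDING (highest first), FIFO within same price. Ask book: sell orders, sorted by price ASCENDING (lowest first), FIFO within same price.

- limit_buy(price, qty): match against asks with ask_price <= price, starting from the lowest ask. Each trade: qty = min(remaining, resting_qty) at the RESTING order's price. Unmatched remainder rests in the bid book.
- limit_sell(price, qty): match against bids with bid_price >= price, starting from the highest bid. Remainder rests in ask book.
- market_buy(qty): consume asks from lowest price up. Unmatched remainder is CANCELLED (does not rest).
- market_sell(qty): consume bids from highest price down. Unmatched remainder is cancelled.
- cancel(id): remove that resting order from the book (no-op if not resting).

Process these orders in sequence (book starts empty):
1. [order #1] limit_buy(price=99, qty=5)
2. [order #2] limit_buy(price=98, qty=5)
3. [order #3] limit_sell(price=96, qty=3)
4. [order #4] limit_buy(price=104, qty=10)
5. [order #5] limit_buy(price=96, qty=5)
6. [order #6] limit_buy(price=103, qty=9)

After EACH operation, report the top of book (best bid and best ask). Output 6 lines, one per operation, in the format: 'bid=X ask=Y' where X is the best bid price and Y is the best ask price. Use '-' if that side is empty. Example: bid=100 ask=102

Answer: bid=99 ask=-
bid=99 ask=-
bid=99 ask=-
bid=104 ask=-
bid=104 ask=-
bid=104 ask=-

Derivation:
After op 1 [order #1] limit_buy(price=99, qty=5): fills=none; bids=[#1:5@99] asks=[-]
After op 2 [order #2] limit_buy(price=98, qty=5): fills=none; bids=[#1:5@99 #2:5@98] asks=[-]
After op 3 [order #3] limit_sell(price=96, qty=3): fills=#1x#3:3@99; bids=[#1:2@99 #2:5@98] asks=[-]
After op 4 [order #4] limit_buy(price=104, qty=10): fills=none; bids=[#4:10@104 #1:2@99 #2:5@98] asks=[-]
After op 5 [order #5] limit_buy(price=96, qty=5): fills=none; bids=[#4:10@104 #1:2@99 #2:5@98 #5:5@96] asks=[-]
After op 6 [order #6] limit_buy(price=103, qty=9): fills=none; bids=[#4:10@104 #6:9@103 #1:2@99 #2:5@98 #5:5@96] asks=[-]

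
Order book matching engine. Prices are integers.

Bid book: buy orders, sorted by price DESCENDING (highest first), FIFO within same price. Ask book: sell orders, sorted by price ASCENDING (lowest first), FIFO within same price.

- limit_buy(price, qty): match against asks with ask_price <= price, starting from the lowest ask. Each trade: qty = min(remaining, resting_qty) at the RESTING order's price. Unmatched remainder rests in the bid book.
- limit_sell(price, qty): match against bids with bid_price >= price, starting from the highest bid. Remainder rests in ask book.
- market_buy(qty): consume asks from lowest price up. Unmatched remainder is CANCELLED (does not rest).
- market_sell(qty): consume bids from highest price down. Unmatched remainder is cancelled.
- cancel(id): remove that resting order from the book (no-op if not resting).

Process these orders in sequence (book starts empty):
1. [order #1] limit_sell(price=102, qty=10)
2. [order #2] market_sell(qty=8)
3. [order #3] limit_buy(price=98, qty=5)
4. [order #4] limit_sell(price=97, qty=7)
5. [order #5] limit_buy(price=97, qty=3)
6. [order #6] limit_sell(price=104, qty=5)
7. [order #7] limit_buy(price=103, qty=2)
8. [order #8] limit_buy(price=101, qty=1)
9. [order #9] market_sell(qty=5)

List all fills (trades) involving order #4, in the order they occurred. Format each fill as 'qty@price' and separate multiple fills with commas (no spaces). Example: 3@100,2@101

After op 1 [order #1] limit_sell(price=102, qty=10): fills=none; bids=[-] asks=[#1:10@102]
After op 2 [order #2] market_sell(qty=8): fills=none; bids=[-] asks=[#1:10@102]
After op 3 [order #3] limit_buy(price=98, qty=5): fills=none; bids=[#3:5@98] asks=[#1:10@102]
After op 4 [order #4] limit_sell(price=97, qty=7): fills=#3x#4:5@98; bids=[-] asks=[#4:2@97 #1:10@102]
After op 5 [order #5] limit_buy(price=97, qty=3): fills=#5x#4:2@97; bids=[#5:1@97] asks=[#1:10@102]
After op 6 [order #6] limit_sell(price=104, qty=5): fills=none; bids=[#5:1@97] asks=[#1:10@102 #6:5@104]
After op 7 [order #7] limit_buy(price=103, qty=2): fills=#7x#1:2@102; bids=[#5:1@97] asks=[#1:8@102 #6:5@104]
After op 8 [order #8] limit_buy(price=101, qty=1): fills=none; bids=[#8:1@101 #5:1@97] asks=[#1:8@102 #6:5@104]
After op 9 [order #9] market_sell(qty=5): fills=#8x#9:1@101 #5x#9:1@97; bids=[-] asks=[#1:8@102 #6:5@104]

Answer: 5@98,2@97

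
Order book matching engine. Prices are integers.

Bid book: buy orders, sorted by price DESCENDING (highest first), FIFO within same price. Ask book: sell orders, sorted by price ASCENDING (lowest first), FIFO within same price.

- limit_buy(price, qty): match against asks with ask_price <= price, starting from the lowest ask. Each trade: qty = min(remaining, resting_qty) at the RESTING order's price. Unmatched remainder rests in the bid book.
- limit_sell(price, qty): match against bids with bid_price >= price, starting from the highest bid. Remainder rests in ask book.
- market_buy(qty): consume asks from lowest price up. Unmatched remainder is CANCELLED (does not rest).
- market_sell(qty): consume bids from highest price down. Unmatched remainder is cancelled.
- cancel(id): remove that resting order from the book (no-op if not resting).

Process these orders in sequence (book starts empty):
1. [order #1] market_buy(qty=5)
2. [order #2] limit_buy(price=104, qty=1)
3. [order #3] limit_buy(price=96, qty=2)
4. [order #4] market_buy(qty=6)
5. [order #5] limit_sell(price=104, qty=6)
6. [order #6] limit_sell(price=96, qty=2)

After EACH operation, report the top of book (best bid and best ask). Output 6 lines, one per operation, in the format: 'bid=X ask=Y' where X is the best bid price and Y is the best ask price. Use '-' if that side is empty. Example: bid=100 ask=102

After op 1 [order #1] market_buy(qty=5): fills=none; bids=[-] asks=[-]
After op 2 [order #2] limit_buy(price=104, qty=1): fills=none; bids=[#2:1@104] asks=[-]
After op 3 [order #3] limit_buy(price=96, qty=2): fills=none; bids=[#2:1@104 #3:2@96] asks=[-]
After op 4 [order #4] market_buy(qty=6): fills=none; bids=[#2:1@104 #3:2@96] asks=[-]
After op 5 [order #5] limit_sell(price=104, qty=6): fills=#2x#5:1@104; bids=[#3:2@96] asks=[#5:5@104]
After op 6 [order #6] limit_sell(price=96, qty=2): fills=#3x#6:2@96; bids=[-] asks=[#5:5@104]

Answer: bid=- ask=-
bid=104 ask=-
bid=104 ask=-
bid=104 ask=-
bid=96 ask=104
bid=- ask=104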